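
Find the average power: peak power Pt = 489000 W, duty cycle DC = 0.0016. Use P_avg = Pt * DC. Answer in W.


P_avg = 489000 * 0.0016 = 782.4 W

782.4 W


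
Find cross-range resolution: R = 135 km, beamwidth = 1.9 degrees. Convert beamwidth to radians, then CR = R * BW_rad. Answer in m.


BW_rad = 0.033161256
CR = 135000 * 0.033161256 = 4476.8 m

4476.8 m


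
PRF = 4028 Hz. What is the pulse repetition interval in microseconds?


PRI = 1/4028 = 0.0002482622 s = 248.3 us

248.3 us


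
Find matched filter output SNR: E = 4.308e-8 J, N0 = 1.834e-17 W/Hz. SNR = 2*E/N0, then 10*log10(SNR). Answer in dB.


SNR_lin = 2 * 4.308e-8 / 1.834e-17 = 4.698e9
SNR_dB = 10*log10(4.698e9) = 96.7 dB

96.7 dB


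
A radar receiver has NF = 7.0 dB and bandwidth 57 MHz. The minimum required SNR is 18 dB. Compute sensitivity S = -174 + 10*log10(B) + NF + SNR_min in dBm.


10*log10(57000000.0) = 77.56
S = -174 + 77.56 + 7.0 + 18 = -71.4 dBm

-71.4 dBm


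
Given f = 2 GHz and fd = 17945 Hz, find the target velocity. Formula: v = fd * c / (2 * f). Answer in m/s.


v = 17945 * 3e8 / (2 * 2000000000.0) = 1345.9 m/s

1345.9 m/s


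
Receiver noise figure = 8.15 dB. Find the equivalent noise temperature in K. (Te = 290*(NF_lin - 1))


NF_lin = 10^(8.15/10) = 6.531306
Te = 290 * (6.531306 - 1) = 1604.1 K

1604.1 K


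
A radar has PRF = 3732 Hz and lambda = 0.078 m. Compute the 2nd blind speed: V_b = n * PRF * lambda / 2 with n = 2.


V_blind = 2 * 3732 * 0.078 / 2 = 291.1 m/s

291.1 m/s


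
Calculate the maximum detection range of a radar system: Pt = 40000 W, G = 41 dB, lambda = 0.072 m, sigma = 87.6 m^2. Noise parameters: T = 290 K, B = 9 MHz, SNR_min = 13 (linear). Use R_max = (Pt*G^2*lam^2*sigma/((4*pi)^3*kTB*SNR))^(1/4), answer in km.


G_lin = 10^(41/10) = 12589.254118
R^4 = 40000 * 12589.254118^2 * 0.072^2 * 87.6 / ((4*pi)^3 * 1.38e-23 * 290 * 9000000.0 * 13)
R^4 = 3.09839e21 m^4
R_max = (3.09839e21)^(1/4) = 235930.5 m = 235.9 km

235.9 km


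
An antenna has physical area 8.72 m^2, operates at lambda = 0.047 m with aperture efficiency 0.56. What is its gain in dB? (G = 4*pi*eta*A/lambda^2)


G_linear = 4*pi*0.56*8.72/0.047^2 = 27779.13
G_dB = 10*log10(27779.13) = 44.4 dB

44.4 dB


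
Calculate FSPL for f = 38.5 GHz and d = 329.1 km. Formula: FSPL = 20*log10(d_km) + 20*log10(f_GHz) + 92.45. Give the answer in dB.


20*log10(329.1) = 50.35
20*log10(38.5) = 31.71
FSPL = 174.5 dB

174.5 dB


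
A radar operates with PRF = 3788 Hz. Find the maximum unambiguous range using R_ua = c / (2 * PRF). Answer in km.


R_ua = 3e8 / (2 * 3788) = 39598.7 m = 39.6 km

39.6 km


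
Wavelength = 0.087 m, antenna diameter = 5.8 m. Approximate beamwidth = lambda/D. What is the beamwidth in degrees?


BW_rad = 0.087 / 5.8 = 0.015
BW_deg = 0.86 degrees

0.86 degrees


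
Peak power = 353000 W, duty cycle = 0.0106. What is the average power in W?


P_avg = 353000 * 0.0106 = 3741.8 W

3741.8 W


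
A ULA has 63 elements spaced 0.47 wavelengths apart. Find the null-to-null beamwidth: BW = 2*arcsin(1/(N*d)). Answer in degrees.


1/(N*d) = 1/(63*0.47) = 0.033772
BW = 2*arcsin(0.033772) = 3.9 degrees

3.9 degrees


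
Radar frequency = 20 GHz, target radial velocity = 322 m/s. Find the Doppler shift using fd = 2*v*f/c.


fd = 2 * 322 * 20000000000.0 / 3e8 = 42933.3 Hz

42933.3 Hz


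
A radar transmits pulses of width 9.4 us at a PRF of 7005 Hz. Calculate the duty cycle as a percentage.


DC = 9.4e-6 * 7005 * 100 = 6.58%

6.58%


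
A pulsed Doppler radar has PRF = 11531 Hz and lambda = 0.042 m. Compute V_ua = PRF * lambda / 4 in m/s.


V_ua = 11531 * 0.042 / 4 = 121.1 m/s

121.1 m/s


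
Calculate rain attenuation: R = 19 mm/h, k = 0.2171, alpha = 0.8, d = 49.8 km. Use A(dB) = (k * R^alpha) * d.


gamma = 0.2171 * 19^0.8 = 2.289089 dB/km
A = 2.289089 * 49.8 = 114.0 dB

114.0 dB


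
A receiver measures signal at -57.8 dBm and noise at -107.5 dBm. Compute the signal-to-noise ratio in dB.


SNR = -57.8 - (-107.5) = 49.7 dB

49.7 dB


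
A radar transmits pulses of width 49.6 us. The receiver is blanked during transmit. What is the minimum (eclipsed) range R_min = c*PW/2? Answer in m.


R_min = 3e8 * 49.6e-6 / 2 = 7440.0 m

7440.0 m


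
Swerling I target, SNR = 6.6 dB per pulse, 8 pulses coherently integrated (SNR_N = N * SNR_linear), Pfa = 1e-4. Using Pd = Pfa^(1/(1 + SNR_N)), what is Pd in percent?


SNR_lin = 10^(6.6/10) = 4.57088
SNR_N = 8 * 4.57088 = 36.56704
1/(1 + SNR_N) = 1/37.56704 = 0.0266191
Pd = (1e-4)^0.0266191 = 0.78257
Pd = 78.3%

78.3%


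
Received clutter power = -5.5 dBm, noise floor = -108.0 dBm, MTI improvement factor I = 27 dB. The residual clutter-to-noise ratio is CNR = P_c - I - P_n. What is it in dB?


CNR = -5.5 - 27 - (-108.0) = 75.5 dB

75.5 dB


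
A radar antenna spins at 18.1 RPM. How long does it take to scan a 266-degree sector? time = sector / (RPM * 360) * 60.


t = 266 / (18.1 * 360) * 60 = 2.45 s

2.45 s


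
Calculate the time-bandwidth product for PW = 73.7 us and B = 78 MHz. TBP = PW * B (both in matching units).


TBP = 73.7 * 78 = 5748.6

5748.6


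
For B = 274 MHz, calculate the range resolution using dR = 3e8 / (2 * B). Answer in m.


dR = 3e8 / (2 * 274000000.0) = 0.55 m

0.55 m


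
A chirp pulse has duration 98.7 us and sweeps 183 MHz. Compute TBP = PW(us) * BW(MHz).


TBP = 98.7 * 183 = 18062.1

18062.1


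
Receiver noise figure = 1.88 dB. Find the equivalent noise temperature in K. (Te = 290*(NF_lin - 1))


NF_lin = 10^(1.88/10) = 1.5417
Te = 290 * (1.5417 - 1) = 157.1 K

157.1 K


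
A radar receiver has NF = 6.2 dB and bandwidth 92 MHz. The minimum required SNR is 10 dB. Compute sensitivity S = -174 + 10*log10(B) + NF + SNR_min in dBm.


10*log10(92000000.0) = 79.64
S = -174 + 79.64 + 6.2 + 10 = -78.2 dBm

-78.2 dBm


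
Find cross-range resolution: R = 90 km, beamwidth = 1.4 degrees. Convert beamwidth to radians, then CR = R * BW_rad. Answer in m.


BW_rad = 0.02443461
CR = 90000 * 0.02443461 = 2199.1 m

2199.1 m


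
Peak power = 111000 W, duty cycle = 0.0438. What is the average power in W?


P_avg = 111000 * 0.0438 = 4861.8 W

4861.8 W


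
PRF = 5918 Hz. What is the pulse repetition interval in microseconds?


PRI = 1/5918 = 0.000168976 s = 169.0 us

169.0 us


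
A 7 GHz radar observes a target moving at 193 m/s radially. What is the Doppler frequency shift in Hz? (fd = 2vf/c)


fd = 2 * 193 * 7000000000.0 / 3e8 = 9006.7 Hz

9006.7 Hz


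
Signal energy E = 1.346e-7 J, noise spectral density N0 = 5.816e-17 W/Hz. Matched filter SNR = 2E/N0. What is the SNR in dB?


SNR_lin = 2 * 1.346e-7 / 5.816e-17 = 4.629e9
SNR_dB = 10*log10(4.629e9) = 96.7 dB

96.7 dB


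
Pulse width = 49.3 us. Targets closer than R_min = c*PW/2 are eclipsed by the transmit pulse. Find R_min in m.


R_min = 3e8 * 49.3e-6 / 2 = 7395.0 m

7395.0 m


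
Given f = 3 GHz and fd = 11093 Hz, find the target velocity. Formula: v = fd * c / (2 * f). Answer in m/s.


v = 11093 * 3e8 / (2 * 3000000000.0) = 554.7 m/s

554.7 m/s


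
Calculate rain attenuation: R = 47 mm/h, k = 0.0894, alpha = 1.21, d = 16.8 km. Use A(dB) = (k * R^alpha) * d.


gamma = 0.0894 * 47^1.21 = 9.431395 dB/km
A = 9.431395 * 16.8 = 158.45 dB

158.45 dB


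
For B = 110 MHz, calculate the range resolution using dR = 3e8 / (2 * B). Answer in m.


dR = 3e8 / (2 * 110000000.0) = 1.36 m

1.36 m


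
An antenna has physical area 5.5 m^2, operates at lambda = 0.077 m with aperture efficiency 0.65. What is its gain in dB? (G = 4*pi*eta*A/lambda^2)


G_linear = 4*pi*0.65*5.5/0.077^2 = 7577.13
G_dB = 10*log10(7577.13) = 38.8 dB

38.8 dB


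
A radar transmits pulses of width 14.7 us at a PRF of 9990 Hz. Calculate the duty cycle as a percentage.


DC = 14.7e-6 * 9990 * 100 = 14.69%

14.69%


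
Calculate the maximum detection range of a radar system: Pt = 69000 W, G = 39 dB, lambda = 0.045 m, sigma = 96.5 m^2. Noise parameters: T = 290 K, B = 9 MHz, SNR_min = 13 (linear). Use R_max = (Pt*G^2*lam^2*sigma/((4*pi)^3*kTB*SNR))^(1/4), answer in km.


G_lin = 10^(39/10) = 7943.282347
R^4 = 69000 * 7943.282347^2 * 0.045^2 * 96.5 / ((4*pi)^3 * 1.38e-23 * 290 * 9000000.0 * 13)
R^4 = 9.15607e20 m^4
R_max = (9.15607e20)^(1/4) = 173951.1 m = 174.0 km

174.0 km


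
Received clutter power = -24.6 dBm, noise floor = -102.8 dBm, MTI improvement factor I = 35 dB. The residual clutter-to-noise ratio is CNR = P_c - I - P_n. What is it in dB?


CNR = -24.6 - 35 - (-102.8) = 43.2 dB

43.2 dB


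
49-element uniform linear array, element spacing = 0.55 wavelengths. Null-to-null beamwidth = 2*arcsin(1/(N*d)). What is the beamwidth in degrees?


1/(N*d) = 1/(49*0.55) = 0.037106
BW = 2*arcsin(0.037106) = 4.3 degrees

4.3 degrees


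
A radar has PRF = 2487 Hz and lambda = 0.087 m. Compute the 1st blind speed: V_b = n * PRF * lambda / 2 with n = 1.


V_blind = 1 * 2487 * 0.087 / 2 = 108.2 m/s

108.2 m/s


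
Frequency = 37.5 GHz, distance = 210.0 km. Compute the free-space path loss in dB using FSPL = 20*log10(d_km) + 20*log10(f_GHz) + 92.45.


20*log10(210.0) = 46.44
20*log10(37.5) = 31.48
FSPL = 170.4 dB

170.4 dB


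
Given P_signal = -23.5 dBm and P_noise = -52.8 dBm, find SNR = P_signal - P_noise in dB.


SNR = -23.5 - (-52.8) = 29.3 dB

29.3 dB


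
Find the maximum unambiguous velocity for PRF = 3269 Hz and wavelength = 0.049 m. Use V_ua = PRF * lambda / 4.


V_ua = 3269 * 0.049 / 4 = 40.0 m/s

40.0 m/s


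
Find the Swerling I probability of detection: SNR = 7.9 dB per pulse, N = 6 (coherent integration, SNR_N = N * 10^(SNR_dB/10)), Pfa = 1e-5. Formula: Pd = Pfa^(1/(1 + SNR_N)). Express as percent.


SNR_lin = 10^(7.9/10) = 6.16595
SNR_N = 6 * 6.16595 = 36.9957
1/(1 + SNR_N) = 1/37.9957 = 0.0263188
Pd = (1e-5)^0.0263188 = 0.73859
Pd = 73.9%

73.9%


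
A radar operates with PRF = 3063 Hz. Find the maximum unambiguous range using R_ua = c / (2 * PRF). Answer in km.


R_ua = 3e8 / (2 * 3063) = 48971.6 m = 49.0 km

49.0 km


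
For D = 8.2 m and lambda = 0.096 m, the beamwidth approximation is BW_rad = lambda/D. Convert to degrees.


BW_rad = 0.096 / 8.2 = 0.011707
BW_deg = 0.67 degrees

0.67 degrees


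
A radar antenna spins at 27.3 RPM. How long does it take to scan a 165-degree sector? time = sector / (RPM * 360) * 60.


t = 165 / (27.3 * 360) * 60 = 1.01 s

1.01 s


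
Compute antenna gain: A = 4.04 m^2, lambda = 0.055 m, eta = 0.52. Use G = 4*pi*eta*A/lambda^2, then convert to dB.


G_linear = 4*pi*0.52*4.04/0.055^2 = 8727.08
G_dB = 10*log10(8727.08) = 39.4 dB

39.4 dB


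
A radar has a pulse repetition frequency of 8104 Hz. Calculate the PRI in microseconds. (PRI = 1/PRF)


PRI = 1/8104 = 0.0001233959 s = 123.4 us

123.4 us


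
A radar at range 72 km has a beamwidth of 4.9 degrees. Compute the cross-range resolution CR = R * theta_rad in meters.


BW_rad = 0.085521133
CR = 72000 * 0.085521133 = 6157.5 m

6157.5 m


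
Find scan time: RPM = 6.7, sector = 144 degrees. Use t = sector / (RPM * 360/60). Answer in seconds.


t = 144 / (6.7 * 360) * 60 = 3.58 s

3.58 s


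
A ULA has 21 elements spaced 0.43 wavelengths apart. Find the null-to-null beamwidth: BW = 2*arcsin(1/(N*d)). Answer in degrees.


1/(N*d) = 1/(21*0.43) = 0.110742
BW = 2*arcsin(0.110742) = 12.7 degrees

12.7 degrees


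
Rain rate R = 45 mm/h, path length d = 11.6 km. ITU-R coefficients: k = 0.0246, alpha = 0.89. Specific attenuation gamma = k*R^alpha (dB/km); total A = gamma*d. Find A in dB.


gamma = 0.0246 * 45^0.89 = 0.728273 dB/km
A = 0.728273 * 11.6 = 8.45 dB

8.45 dB


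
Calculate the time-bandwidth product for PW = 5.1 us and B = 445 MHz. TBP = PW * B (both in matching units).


TBP = 5.1 * 445 = 2269.5

2269.5


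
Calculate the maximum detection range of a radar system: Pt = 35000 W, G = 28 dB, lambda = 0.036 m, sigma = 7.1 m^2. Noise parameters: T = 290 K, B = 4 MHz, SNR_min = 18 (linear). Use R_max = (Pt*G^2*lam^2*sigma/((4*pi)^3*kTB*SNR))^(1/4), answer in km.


G_lin = 10^(28/10) = 630.957344
R^4 = 35000 * 630.957344^2 * 0.036^2 * 7.1 / ((4*pi)^3 * 1.38e-23 * 290 * 4000000.0 * 18)
R^4 = 2.24229e17 m^4
R_max = (2.24229e17)^(1/4) = 21760.7 m = 21.8 km

21.8 km


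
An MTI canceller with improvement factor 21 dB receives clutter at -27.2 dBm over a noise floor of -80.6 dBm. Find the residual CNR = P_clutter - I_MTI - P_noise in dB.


CNR = -27.2 - 21 - (-80.6) = 32.4 dB

32.4 dB


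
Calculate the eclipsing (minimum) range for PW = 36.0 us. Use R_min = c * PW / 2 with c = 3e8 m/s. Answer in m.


R_min = 3e8 * 36.0e-6 / 2 = 5400.0 m

5400.0 m


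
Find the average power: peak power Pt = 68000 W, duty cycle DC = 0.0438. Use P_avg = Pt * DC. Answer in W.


P_avg = 68000 * 0.0438 = 2978.4 W

2978.4 W


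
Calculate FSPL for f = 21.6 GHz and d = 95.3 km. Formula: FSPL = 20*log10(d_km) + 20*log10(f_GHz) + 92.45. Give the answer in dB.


20*log10(95.3) = 39.58
20*log10(21.6) = 26.69
FSPL = 158.7 dB

158.7 dB


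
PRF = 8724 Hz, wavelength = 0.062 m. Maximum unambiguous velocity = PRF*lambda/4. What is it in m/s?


V_ua = 8724 * 0.062 / 4 = 135.2 m/s

135.2 m/s


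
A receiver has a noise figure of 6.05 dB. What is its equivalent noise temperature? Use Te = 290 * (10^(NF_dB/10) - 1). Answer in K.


NF_lin = 10^(6.05/10) = 4.02717
Te = 290 * (4.02717 - 1) = 877.9 K

877.9 K


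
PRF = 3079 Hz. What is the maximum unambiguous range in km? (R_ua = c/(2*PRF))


R_ua = 3e8 / (2 * 3079) = 48717.1 m = 48.7 km

48.7 km


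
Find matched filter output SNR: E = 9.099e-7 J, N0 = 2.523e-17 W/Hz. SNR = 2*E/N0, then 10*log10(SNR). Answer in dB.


SNR_lin = 2 * 9.099e-7 / 2.523e-17 = 7.213e10
SNR_dB = 10*log10(7.213e10) = 108.6 dB

108.6 dB


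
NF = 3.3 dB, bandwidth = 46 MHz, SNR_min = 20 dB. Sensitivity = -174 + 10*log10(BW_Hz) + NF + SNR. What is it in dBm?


10*log10(46000000.0) = 76.63
S = -174 + 76.63 + 3.3 + 20 = -74.1 dBm

-74.1 dBm


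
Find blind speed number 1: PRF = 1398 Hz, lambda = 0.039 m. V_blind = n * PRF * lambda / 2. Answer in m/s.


V_blind = 1 * 1398 * 0.039 / 2 = 27.3 m/s

27.3 m/s


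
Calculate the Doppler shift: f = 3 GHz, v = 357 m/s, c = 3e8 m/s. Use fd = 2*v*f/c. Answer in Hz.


fd = 2 * 357 * 3000000000.0 / 3e8 = 7140.0 Hz

7140.0 Hz


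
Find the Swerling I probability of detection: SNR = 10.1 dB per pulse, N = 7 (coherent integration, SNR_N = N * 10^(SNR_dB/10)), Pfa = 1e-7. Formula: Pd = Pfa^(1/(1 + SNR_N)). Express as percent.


SNR_lin = 10^(10.1/10) = 10.23293
SNR_N = 7 * 10.23293 = 71.63051
1/(1 + SNR_N) = 1/72.63051 = 0.0137683
Pd = (1e-7)^0.0137683 = 0.80098
Pd = 80.1%

80.1%


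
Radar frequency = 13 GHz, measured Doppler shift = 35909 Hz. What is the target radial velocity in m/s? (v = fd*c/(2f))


v = 35909 * 3e8 / (2 * 13000000000.0) = 414.3 m/s

414.3 m/s


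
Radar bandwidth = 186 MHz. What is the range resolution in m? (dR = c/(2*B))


dR = 3e8 / (2 * 186000000.0) = 0.81 m

0.81 m


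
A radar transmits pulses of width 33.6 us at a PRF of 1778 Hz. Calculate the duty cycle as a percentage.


DC = 33.6e-6 * 1778 * 100 = 5.97%

5.97%


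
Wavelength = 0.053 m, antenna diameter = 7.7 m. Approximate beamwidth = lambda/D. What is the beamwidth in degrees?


BW_rad = 0.053 / 7.7 = 0.006883
BW_deg = 0.39 degrees

0.39 degrees


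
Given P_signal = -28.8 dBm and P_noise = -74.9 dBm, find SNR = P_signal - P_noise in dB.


SNR = -28.8 - (-74.9) = 46.1 dB

46.1 dB


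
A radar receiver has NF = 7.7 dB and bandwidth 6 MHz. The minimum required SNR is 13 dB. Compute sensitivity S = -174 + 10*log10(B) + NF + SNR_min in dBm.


10*log10(6000000.0) = 67.78
S = -174 + 67.78 + 7.7 + 13 = -85.5 dBm

-85.5 dBm


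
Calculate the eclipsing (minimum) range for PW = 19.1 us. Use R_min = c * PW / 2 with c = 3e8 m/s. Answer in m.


R_min = 3e8 * 19.1e-6 / 2 = 2865.0 m

2865.0 m


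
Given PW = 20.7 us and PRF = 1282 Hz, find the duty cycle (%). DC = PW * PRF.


DC = 20.7e-6 * 1282 * 100 = 2.65%

2.65%


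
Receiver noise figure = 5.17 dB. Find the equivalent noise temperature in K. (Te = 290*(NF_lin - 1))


NF_lin = 10^(5.17/10) = 3.288516
Te = 290 * (3.288516 - 1) = 663.7 K

663.7 K


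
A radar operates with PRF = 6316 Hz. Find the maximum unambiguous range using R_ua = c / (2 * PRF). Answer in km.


R_ua = 3e8 / (2 * 6316) = 23749.2 m = 23.7 km

23.7 km


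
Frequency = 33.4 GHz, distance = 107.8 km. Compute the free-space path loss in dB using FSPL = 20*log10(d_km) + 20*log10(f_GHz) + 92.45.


20*log10(107.8) = 40.65
20*log10(33.4) = 30.47
FSPL = 163.6 dB

163.6 dB


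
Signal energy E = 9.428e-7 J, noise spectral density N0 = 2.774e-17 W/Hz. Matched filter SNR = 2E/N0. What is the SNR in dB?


SNR_lin = 2 * 9.428e-7 / 2.774e-17 = 6.797e10
SNR_dB = 10*log10(6.797e10) = 108.3 dB

108.3 dB


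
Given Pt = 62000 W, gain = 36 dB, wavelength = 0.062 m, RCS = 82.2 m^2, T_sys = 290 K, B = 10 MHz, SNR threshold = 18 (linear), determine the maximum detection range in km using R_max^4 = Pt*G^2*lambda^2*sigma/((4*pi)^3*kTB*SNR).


G_lin = 10^(36/10) = 3981.071706
R^4 = 62000 * 3981.071706^2 * 0.062^2 * 82.2 / ((4*pi)^3 * 1.38e-23 * 290 * 10000000.0 * 18)
R^4 = 2.17204e20 m^4
R_max = (2.17204e20)^(1/4) = 121399.5 m = 121.4 km

121.4 km


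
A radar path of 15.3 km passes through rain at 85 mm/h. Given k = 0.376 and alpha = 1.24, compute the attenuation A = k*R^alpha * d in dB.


gamma = 0.376 * 85^1.24 = 92.825503 dB/km
A = 92.825503 * 15.3 = 1420.23 dB

1420.23 dB


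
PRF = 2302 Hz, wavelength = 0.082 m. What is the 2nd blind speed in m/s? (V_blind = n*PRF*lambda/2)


V_blind = 2 * 2302 * 0.082 / 2 = 188.8 m/s

188.8 m/s


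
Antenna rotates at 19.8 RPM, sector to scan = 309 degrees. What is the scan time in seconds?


t = 309 / (19.8 * 360) * 60 = 2.6 s

2.6 s


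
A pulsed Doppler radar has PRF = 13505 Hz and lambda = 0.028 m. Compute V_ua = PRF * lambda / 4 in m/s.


V_ua = 13505 * 0.028 / 4 = 94.5 m/s

94.5 m/s


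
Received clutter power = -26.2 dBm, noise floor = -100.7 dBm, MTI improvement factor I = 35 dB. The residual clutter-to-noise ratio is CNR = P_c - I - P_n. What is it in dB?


CNR = -26.2 - 35 - (-100.7) = 39.5 dB

39.5 dB


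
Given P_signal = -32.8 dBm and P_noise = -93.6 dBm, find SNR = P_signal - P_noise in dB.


SNR = -32.8 - (-93.6) = 60.8 dB

60.8 dB


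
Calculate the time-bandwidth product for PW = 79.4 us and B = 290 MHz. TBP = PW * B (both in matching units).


TBP = 79.4 * 290 = 23026.0

23026.0


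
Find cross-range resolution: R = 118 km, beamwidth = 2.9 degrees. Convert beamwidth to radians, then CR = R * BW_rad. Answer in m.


BW_rad = 0.050614548
CR = 118000 * 0.050614548 = 5972.5 m

5972.5 m


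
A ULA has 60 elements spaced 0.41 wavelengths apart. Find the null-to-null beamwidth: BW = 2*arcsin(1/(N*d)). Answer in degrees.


1/(N*d) = 1/(60*0.41) = 0.04065
BW = 2*arcsin(0.04065) = 4.7 degrees

4.7 degrees


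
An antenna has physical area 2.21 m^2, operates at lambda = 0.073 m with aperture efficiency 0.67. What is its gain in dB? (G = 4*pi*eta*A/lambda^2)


G_linear = 4*pi*0.67*2.21/0.073^2 = 3491.65
G_dB = 10*log10(3491.65) = 35.4 dB

35.4 dB


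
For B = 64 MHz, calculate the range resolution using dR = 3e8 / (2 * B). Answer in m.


dR = 3e8 / (2 * 64000000.0) = 2.34 m

2.34 m


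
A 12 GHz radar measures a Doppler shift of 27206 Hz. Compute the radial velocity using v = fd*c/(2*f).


v = 27206 * 3e8 / (2 * 12000000000.0) = 340.1 m/s

340.1 m/s


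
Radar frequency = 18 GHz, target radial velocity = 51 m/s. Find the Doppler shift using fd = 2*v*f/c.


fd = 2 * 51 * 18000000000.0 / 3e8 = 6120.0 Hz

6120.0 Hz


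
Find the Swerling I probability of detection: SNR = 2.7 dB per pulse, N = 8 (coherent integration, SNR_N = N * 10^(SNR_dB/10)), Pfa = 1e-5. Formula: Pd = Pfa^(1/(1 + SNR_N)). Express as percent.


SNR_lin = 10^(2.7/10) = 1.86209
SNR_N = 8 * 1.86209 = 14.89672
1/(1 + SNR_N) = 1/15.89672 = 0.0629061
Pd = (1e-5)^0.0629061 = 0.4847
Pd = 48.5%

48.5%


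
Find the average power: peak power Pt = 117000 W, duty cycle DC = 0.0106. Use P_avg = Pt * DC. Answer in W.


P_avg = 117000 * 0.0106 = 1240.2 W

1240.2 W


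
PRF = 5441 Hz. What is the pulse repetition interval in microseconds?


PRI = 1/5441 = 0.0001837897 s = 183.8 us

183.8 us


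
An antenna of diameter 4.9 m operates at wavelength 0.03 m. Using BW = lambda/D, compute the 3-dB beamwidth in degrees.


BW_rad = 0.03 / 4.9 = 0.006122
BW_deg = 0.35 degrees

0.35 degrees


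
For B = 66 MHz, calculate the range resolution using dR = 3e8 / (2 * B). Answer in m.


dR = 3e8 / (2 * 66000000.0) = 2.27 m

2.27 m


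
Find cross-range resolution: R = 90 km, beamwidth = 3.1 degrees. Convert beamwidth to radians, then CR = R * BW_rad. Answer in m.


BW_rad = 0.054105207
CR = 90000 * 0.054105207 = 4869.5 m

4869.5 m


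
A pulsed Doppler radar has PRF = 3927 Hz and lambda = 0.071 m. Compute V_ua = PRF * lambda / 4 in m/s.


V_ua = 3927 * 0.071 / 4 = 69.7 m/s

69.7 m/s


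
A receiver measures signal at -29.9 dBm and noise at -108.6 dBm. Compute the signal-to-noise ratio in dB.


SNR = -29.9 - (-108.6) = 78.7 dB

78.7 dB


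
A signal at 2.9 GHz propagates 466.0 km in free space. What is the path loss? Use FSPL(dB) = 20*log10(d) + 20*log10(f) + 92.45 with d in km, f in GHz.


20*log10(466.0) = 53.37
20*log10(2.9) = 9.25
FSPL = 155.1 dB

155.1 dB


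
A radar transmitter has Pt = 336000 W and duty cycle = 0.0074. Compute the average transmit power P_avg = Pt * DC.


P_avg = 336000 * 0.0074 = 2486.4 W

2486.4 W


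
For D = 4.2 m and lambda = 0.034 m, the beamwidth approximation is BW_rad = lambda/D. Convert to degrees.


BW_rad = 0.034 / 4.2 = 0.008095
BW_deg = 0.46 degrees

0.46 degrees


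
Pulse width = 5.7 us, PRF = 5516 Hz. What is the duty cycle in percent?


DC = 5.7e-6 * 5516 * 100 = 3.14%

3.14%


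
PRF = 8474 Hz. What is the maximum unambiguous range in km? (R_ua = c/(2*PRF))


R_ua = 3e8 / (2 * 8474) = 17701.2 m = 17.7 km

17.7 km


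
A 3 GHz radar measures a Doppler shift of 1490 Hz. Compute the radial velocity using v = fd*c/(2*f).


v = 1490 * 3e8 / (2 * 3000000000.0) = 74.5 m/s

74.5 m/s


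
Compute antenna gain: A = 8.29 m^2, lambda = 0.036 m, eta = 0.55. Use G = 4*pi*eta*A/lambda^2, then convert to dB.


G_linear = 4*pi*0.55*8.29/0.036^2 = 44210.16
G_dB = 10*log10(44210.16) = 46.5 dB

46.5 dB


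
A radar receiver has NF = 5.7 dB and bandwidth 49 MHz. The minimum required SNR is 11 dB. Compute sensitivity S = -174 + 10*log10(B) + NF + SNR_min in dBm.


10*log10(49000000.0) = 76.9
S = -174 + 76.9 + 5.7 + 11 = -80.4 dBm

-80.4 dBm


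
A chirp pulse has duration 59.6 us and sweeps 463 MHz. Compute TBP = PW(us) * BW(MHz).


TBP = 59.6 * 463 = 27594.8

27594.8


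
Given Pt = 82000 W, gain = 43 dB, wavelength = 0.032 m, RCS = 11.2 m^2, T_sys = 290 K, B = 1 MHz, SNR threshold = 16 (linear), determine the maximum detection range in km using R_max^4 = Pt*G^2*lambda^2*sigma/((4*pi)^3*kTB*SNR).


G_lin = 10^(43/10) = 19952.62315
R^4 = 82000 * 19952.62315^2 * 0.032^2 * 11.2 / ((4*pi)^3 * 1.38e-23 * 290 * 1000000.0 * 16)
R^4 = 2.94649e21 m^4
R_max = (2.94649e21)^(1/4) = 232984.1 m = 233.0 km

233.0 km


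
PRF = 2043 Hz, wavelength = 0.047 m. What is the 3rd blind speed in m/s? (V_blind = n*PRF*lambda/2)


V_blind = 3 * 2043 * 0.047 / 2 = 144.0 m/s

144.0 m/s


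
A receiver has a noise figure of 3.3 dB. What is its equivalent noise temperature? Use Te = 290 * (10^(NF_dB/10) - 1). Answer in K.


NF_lin = 10^(3.3/10) = 2.137962
Te = 290 * (2.137962 - 1) = 330.0 K

330.0 K


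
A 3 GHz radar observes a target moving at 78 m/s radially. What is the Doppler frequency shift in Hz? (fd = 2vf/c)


fd = 2 * 78 * 3000000000.0 / 3e8 = 1560.0 Hz

1560.0 Hz


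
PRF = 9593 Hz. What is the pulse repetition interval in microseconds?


PRI = 1/9593 = 0.0001042427 s = 104.2 us

104.2 us


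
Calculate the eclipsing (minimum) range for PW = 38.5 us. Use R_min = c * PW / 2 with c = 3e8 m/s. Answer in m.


R_min = 3e8 * 38.5e-6 / 2 = 5775.0 m

5775.0 m


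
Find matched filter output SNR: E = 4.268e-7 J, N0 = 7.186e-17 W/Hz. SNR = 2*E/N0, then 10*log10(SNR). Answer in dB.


SNR_lin = 2 * 4.268e-7 / 7.186e-17 = 1.188e10
SNR_dB = 10*log10(1.188e10) = 100.7 dB

100.7 dB


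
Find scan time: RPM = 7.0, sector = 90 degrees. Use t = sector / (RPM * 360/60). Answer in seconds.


t = 90 / (7.0 * 360) * 60 = 2.14 s

2.14 s


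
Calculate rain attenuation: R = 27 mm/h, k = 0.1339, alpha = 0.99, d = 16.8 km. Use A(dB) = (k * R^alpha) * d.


gamma = 0.1339 * 27^0.99 = 3.498088 dB/km
A = 3.498088 * 16.8 = 58.77 dB

58.77 dB


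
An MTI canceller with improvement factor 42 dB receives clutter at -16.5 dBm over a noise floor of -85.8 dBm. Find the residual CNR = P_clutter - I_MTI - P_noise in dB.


CNR = -16.5 - 42 - (-85.8) = 27.3 dB

27.3 dB


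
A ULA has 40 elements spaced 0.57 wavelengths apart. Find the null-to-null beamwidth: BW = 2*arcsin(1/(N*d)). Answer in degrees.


1/(N*d) = 1/(40*0.57) = 0.04386
BW = 2*arcsin(0.04386) = 5.0 degrees

5.0 degrees


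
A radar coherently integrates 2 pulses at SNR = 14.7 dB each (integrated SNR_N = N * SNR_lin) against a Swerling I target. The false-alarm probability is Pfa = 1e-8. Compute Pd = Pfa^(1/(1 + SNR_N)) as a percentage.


SNR_lin = 10^(14.7/10) = 29.51209
SNR_N = 2 * 29.51209 = 59.02418
1/(1 + SNR_N) = 1/60.02418 = 0.01666
Pd = (1e-8)^0.01666 = 0.73573
Pd = 73.6%

73.6%


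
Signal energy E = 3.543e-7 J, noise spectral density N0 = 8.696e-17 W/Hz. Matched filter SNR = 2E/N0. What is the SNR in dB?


SNR_lin = 2 * 3.543e-7 / 8.696e-17 = 8.149e9
SNR_dB = 10*log10(8.149e9) = 99.1 dB

99.1 dB


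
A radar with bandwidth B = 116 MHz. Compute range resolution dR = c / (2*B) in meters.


dR = 3e8 / (2 * 116000000.0) = 1.29 m

1.29 m


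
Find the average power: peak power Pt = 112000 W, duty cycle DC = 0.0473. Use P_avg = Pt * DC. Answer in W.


P_avg = 112000 * 0.0473 = 5297.6 W

5297.6 W


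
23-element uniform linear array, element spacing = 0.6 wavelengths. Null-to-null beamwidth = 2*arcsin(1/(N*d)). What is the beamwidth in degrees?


1/(N*d) = 1/(23*0.6) = 0.072464
BW = 2*arcsin(0.072464) = 8.3 degrees

8.3 degrees


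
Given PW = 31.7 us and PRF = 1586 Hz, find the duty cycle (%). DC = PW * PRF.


DC = 31.7e-6 * 1586 * 100 = 5.03%

5.03%


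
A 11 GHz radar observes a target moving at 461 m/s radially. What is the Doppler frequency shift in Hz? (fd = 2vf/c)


fd = 2 * 461 * 11000000000.0 / 3e8 = 33806.7 Hz

33806.7 Hz


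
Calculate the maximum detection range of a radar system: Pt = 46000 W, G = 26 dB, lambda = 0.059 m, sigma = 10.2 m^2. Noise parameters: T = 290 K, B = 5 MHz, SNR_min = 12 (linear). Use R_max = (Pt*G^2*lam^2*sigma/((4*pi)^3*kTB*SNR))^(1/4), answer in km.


G_lin = 10^(26/10) = 398.107171
R^4 = 46000 * 398.107171^2 * 0.059^2 * 10.2 / ((4*pi)^3 * 1.38e-23 * 290 * 5000000.0 * 12)
R^4 = 5.43255e17 m^4
R_max = (5.43255e17)^(1/4) = 27148.8 m = 27.1 km

27.1 km


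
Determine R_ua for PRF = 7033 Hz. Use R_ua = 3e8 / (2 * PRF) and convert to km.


R_ua = 3e8 / (2 * 7033) = 21328.0 m = 21.3 km

21.3 km


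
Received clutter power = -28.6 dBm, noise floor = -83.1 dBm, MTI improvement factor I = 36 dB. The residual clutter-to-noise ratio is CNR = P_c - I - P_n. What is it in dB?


CNR = -28.6 - 36 - (-83.1) = 18.5 dB

18.5 dB


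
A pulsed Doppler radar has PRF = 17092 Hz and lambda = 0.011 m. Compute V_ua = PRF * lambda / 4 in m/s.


V_ua = 17092 * 0.011 / 4 = 47.0 m/s

47.0 m/s


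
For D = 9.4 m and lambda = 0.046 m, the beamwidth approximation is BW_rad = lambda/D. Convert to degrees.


BW_rad = 0.046 / 9.4 = 0.004894
BW_deg = 0.28 degrees

0.28 degrees


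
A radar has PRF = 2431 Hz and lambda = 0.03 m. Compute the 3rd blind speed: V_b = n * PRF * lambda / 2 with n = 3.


V_blind = 3 * 2431 * 0.03 / 2 = 109.4 m/s

109.4 m/s


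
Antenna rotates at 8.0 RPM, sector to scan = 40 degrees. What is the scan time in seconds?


t = 40 / (8.0 * 360) * 60 = 0.83 s

0.83 s


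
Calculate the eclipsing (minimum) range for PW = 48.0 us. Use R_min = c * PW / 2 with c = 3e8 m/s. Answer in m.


R_min = 3e8 * 48.0e-6 / 2 = 7200.0 m

7200.0 m


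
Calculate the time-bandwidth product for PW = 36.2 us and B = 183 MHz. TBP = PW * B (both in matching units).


TBP = 36.2 * 183 = 6624.6

6624.6


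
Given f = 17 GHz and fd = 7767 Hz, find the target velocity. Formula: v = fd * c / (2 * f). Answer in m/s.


v = 7767 * 3e8 / (2 * 17000000000.0) = 68.5 m/s

68.5 m/s


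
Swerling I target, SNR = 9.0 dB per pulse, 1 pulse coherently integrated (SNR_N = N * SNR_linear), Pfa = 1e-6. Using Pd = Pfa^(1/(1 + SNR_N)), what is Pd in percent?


SNR_lin = 10^(9.0/10) = 7.94328
SNR_N = 1 * 7.94328 = 7.94328
1/(1 + SNR_N) = 1/8.94328 = 0.1118158
Pd = (1e-6)^0.1118158 = 0.21336
Pd = 21.3%

21.3%


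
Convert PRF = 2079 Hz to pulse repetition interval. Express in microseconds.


PRI = 1/2079 = 0.0004810005 s = 481.0 us

481.0 us


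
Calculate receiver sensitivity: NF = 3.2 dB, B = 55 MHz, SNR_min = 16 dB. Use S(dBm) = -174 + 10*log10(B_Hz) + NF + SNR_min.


10*log10(55000000.0) = 77.4
S = -174 + 77.4 + 3.2 + 16 = -77.4 dBm

-77.4 dBm


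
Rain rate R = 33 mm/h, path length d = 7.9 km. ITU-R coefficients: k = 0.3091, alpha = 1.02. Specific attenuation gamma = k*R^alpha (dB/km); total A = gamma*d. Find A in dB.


gamma = 0.3091 * 33^1.02 = 10.939141 dB/km
A = 10.939141 * 7.9 = 86.42 dB

86.42 dB


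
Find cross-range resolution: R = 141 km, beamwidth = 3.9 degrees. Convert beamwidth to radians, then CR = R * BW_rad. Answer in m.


BW_rad = 0.068067841
CR = 141000 * 0.068067841 = 9597.6 m

9597.6 m


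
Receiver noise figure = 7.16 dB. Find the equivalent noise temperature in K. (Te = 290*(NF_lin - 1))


NF_lin = 10^(7.16/10) = 5.19996
Te = 290 * (5.19996 - 1) = 1218.0 K

1218.0 K


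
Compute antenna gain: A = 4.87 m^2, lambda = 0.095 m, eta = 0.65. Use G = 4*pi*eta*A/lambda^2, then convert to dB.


G_linear = 4*pi*0.65*4.87/0.095^2 = 4407.63
G_dB = 10*log10(4407.63) = 36.4 dB

36.4 dB


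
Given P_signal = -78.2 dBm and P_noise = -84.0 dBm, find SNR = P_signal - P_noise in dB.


SNR = -78.2 - (-84.0) = 5.8 dB

5.8 dB


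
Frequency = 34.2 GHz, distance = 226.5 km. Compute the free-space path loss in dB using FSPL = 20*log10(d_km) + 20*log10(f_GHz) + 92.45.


20*log10(226.5) = 47.1
20*log10(34.2) = 30.68
FSPL = 170.2 dB

170.2 dB


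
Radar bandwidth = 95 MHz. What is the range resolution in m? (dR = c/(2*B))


dR = 3e8 / (2 * 95000000.0) = 1.58 m

1.58 m


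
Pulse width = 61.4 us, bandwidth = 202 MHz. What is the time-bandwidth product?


TBP = 61.4 * 202 = 12402.8

12402.8


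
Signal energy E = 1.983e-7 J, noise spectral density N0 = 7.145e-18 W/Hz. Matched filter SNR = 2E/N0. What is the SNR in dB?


SNR_lin = 2 * 1.983e-7 / 7.145e-18 = 5.551e10
SNR_dB = 10*log10(5.551e10) = 107.4 dB

107.4 dB


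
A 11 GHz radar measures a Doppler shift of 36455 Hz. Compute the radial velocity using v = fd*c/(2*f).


v = 36455 * 3e8 / (2 * 11000000000.0) = 497.1 m/s

497.1 m/s


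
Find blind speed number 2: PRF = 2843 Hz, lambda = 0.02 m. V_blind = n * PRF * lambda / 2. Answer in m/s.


V_blind = 2 * 2843 * 0.02 / 2 = 56.9 m/s

56.9 m/s


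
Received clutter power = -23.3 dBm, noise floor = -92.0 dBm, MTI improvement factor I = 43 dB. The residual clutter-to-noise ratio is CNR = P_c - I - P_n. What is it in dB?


CNR = -23.3 - 43 - (-92.0) = 25.7 dB

25.7 dB


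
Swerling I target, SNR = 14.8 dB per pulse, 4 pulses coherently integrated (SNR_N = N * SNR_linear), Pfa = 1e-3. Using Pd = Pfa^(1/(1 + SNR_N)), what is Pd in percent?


SNR_lin = 10^(14.8/10) = 30.19952
SNR_N = 4 * 30.19952 = 120.79808
1/(1 + SNR_N) = 1/121.79808 = 0.0082103
Pd = (1e-3)^0.0082103 = 0.94486
Pd = 94.5%

94.5%


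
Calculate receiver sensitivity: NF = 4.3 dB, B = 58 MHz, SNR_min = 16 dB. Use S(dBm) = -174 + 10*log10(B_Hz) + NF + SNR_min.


10*log10(58000000.0) = 77.63
S = -174 + 77.63 + 4.3 + 16 = -76.1 dBm

-76.1 dBm


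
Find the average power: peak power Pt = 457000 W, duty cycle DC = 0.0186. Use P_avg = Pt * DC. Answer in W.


P_avg = 457000 * 0.0186 = 8500.2 W

8500.2 W


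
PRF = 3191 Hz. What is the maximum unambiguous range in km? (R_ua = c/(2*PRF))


R_ua = 3e8 / (2 * 3191) = 47007.2 m = 47.0 km

47.0 km


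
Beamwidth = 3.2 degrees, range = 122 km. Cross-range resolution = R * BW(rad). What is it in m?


BW_rad = 0.055850536
CR = 122000 * 0.055850536 = 6813.8 m

6813.8 m


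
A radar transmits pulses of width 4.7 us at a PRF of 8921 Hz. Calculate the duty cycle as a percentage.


DC = 4.7e-6 * 8921 * 100 = 4.19%

4.19%


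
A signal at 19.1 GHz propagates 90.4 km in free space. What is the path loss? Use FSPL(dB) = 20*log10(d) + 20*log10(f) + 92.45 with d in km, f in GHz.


20*log10(90.4) = 39.12
20*log10(19.1) = 25.62
FSPL = 157.2 dB

157.2 dB


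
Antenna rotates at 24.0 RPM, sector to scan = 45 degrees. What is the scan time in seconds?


t = 45 / (24.0 * 360) * 60 = 0.31 s

0.31 s


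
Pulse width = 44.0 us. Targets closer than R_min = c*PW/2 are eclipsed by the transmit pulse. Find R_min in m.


R_min = 3e8 * 44.0e-6 / 2 = 6600.0 m

6600.0 m


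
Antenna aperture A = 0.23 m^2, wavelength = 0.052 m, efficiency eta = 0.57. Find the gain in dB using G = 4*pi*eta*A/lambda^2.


G_linear = 4*pi*0.57*0.23/0.052^2 = 609.26
G_dB = 10*log10(609.26) = 27.8 dB

27.8 dB


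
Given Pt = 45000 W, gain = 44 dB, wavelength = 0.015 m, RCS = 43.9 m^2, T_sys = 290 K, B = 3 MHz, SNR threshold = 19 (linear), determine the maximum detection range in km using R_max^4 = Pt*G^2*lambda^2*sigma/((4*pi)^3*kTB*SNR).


G_lin = 10^(44/10) = 25118.864315
R^4 = 45000 * 25118.864315^2 * 0.015^2 * 43.9 / ((4*pi)^3 * 1.38e-23 * 290 * 3000000.0 * 19)
R^4 = 6.19552e20 m^4
R_max = (6.19552e20)^(1/4) = 157768.2 m = 157.8 km

157.8 km


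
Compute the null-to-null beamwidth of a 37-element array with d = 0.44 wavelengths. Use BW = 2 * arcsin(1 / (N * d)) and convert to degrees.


1/(N*d) = 1/(37*0.44) = 0.061425
BW = 2*arcsin(0.061425) = 7.0 degrees

7.0 degrees


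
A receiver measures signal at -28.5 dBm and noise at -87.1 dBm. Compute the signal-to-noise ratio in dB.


SNR = -28.5 - (-87.1) = 58.6 dB

58.6 dB


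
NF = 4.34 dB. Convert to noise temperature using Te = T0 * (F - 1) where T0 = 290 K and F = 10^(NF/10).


NF_lin = 10^(4.34/10) = 2.716439
Te = 290 * (2.716439 - 1) = 497.8 K

497.8 K


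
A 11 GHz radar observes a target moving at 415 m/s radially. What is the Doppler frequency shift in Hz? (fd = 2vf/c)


fd = 2 * 415 * 11000000000.0 / 3e8 = 30433.3 Hz

30433.3 Hz


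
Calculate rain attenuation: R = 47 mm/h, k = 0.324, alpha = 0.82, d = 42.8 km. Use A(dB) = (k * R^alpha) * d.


gamma = 0.324 * 47^0.82 = 7.614918 dB/km
A = 7.614918 * 42.8 = 325.92 dB

325.92 dB


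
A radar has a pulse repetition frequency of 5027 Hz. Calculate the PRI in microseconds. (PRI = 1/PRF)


PRI = 1/5027 = 0.0001989258 s = 198.9 us

198.9 us


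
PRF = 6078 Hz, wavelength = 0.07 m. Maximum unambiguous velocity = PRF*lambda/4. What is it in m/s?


V_ua = 6078 * 0.07 / 4 = 106.4 m/s

106.4 m/s


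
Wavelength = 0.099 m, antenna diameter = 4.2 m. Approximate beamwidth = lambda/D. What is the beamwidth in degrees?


BW_rad = 0.099 / 4.2 = 0.023571
BW_deg = 1.35 degrees

1.35 degrees


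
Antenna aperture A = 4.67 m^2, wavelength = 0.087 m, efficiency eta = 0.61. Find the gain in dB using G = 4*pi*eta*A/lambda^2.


G_linear = 4*pi*0.61*4.67/0.087^2 = 4729.53
G_dB = 10*log10(4729.53) = 36.7 dB

36.7 dB


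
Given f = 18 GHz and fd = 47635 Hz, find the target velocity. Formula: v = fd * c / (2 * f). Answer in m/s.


v = 47635 * 3e8 / (2 * 18000000000.0) = 397.0 m/s

397.0 m/s


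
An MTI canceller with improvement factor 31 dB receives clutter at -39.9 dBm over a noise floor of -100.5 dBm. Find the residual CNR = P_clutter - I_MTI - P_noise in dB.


CNR = -39.9 - 31 - (-100.5) = 29.6 dB

29.6 dB


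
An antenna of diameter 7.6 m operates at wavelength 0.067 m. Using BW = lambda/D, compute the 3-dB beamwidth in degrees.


BW_rad = 0.067 / 7.6 = 0.008816
BW_deg = 0.51 degrees

0.51 degrees


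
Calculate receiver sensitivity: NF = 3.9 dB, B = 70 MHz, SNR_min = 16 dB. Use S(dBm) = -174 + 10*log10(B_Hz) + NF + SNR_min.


10*log10(70000000.0) = 78.45
S = -174 + 78.45 + 3.9 + 16 = -75.6 dBm

-75.6 dBm


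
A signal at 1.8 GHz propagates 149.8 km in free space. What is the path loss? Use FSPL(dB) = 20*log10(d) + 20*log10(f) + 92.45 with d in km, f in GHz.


20*log10(149.8) = 43.51
20*log10(1.8) = 5.11
FSPL = 141.1 dB

141.1 dB


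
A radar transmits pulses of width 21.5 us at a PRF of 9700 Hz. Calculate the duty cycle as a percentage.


DC = 21.5e-6 * 9700 * 100 = 20.86%

20.86%


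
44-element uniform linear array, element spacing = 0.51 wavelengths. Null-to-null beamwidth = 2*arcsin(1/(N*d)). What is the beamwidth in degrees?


1/(N*d) = 1/(44*0.51) = 0.044563
BW = 2*arcsin(0.044563) = 5.1 degrees

5.1 degrees


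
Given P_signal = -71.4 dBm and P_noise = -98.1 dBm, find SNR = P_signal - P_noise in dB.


SNR = -71.4 - (-98.1) = 26.7 dB

26.7 dB


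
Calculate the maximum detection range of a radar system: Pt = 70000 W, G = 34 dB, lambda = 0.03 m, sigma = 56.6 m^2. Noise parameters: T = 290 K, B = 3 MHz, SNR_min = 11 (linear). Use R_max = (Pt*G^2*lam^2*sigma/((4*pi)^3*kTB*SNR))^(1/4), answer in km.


G_lin = 10^(34/10) = 2511.886432
R^4 = 70000 * 2511.886432^2 * 0.03^2 * 56.6 / ((4*pi)^3 * 1.38e-23 * 290 * 3000000.0 * 11)
R^4 = 8.58492e19 m^4
R_max = (8.58492e19)^(1/4) = 96257.4 m = 96.3 km

96.3 km


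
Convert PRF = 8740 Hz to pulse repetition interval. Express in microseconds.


PRI = 1/8740 = 0.0001144165 s = 114.4 us

114.4 us


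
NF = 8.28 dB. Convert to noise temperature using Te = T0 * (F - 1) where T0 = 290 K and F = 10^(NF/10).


NF_lin = 10^(8.28/10) = 6.729767
Te = 290 * (6.729767 - 1) = 1661.6 K

1661.6 K


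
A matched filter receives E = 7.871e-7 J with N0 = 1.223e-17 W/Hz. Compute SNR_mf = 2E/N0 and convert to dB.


SNR_lin = 2 * 7.871e-7 / 1.223e-17 = 1.287e11
SNR_dB = 10*log10(1.287e11) = 111.1 dB

111.1 dB


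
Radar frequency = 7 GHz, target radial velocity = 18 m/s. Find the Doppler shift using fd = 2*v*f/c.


fd = 2 * 18 * 7000000000.0 / 3e8 = 840.0 Hz

840.0 Hz


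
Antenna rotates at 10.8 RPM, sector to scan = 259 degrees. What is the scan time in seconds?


t = 259 / (10.8 * 360) * 60 = 4.0 s

4.0 s


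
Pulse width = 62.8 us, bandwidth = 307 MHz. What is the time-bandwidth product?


TBP = 62.8 * 307 = 19279.6

19279.6


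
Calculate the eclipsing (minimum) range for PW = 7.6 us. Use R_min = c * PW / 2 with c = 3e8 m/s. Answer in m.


R_min = 3e8 * 7.6e-6 / 2 = 1140.0 m

1140.0 m


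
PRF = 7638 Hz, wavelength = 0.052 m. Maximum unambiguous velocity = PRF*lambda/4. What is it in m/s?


V_ua = 7638 * 0.052 / 4 = 99.3 m/s

99.3 m/s


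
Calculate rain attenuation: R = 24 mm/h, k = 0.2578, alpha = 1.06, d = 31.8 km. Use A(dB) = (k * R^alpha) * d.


gamma = 0.2578 * 24^1.06 = 7.486983 dB/km
A = 7.486983 * 31.8 = 238.09 dB

238.09 dB
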